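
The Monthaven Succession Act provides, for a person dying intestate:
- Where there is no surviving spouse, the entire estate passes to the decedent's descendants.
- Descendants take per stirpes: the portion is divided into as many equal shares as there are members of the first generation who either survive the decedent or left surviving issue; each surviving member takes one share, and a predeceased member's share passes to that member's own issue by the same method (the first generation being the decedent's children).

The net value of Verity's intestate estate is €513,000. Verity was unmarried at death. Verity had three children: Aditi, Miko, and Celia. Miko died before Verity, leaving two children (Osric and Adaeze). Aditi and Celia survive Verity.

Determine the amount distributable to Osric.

Osric receives €85,500.

The entire €513,000 passes to the descendants.
That amount (€513,000) is divided into 3 shares of €171,000: Aditi and Celia each take €171,000; Miko's €171,000 share passes to Miko's issue.
Miko's share (€171,000) is divided into 2 shares of €85,500: Osric and Adaeze each take €85,500.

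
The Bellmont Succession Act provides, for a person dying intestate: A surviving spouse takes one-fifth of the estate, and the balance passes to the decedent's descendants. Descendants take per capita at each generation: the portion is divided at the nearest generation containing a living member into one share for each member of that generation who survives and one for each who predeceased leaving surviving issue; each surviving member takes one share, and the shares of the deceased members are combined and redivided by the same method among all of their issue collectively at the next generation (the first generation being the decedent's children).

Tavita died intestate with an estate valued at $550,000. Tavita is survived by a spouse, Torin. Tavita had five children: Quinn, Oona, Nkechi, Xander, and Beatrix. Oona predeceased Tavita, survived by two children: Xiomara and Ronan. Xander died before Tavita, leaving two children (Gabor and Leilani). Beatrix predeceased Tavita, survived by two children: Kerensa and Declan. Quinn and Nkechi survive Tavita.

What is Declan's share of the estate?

Torin takes one-fifth of $550,000 = $110,000. The remaining $440,000 passes to the descendants.
The descendants' portion ($440,000) is divided at the children's generation into 5 shares of $88,000. Quinn and Nkechi each take $88,000. The 3 shares of the deceased (Oona, Xander, and Beatrix) are combined into a pool of $264,000.
That pool ($264,000) is divided at the grandchildren's generation equally among Xiomara, Ronan, Gabor, Leilani, Kerensa, and Declan: $44,000 each.

Declan receives $44,000.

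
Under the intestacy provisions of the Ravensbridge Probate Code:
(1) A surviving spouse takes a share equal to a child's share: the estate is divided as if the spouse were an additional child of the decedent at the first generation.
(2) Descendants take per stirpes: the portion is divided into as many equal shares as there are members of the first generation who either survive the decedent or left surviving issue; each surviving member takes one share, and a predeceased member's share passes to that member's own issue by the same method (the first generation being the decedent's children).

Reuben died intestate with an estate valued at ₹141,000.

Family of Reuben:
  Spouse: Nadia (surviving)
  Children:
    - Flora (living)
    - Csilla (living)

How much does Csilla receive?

Csilla receives ₹47,000.

The spouse counts as an additional share at the children's level, so there are 3 primary shares of ₹47,000. Nadia takes one such share (₹47,000).
The children's combined portion (₹94,000) is divided into 2 shares of ₹47,000: Flora and Csilla each take ₹47,000.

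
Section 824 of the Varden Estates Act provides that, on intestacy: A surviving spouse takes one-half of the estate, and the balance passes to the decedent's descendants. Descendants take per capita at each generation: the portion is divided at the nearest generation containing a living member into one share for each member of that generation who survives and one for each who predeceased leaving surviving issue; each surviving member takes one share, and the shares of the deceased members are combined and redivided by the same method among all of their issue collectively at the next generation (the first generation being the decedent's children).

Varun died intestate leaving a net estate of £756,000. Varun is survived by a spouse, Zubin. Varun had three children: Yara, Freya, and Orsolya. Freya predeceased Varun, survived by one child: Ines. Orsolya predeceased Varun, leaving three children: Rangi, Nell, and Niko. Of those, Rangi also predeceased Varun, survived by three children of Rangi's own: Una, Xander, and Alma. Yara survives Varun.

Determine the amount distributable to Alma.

Alma receives £21,000.

Zubin takes one-half of £756,000 = £378,000. The remaining £378,000 passes to the descendants.
The descendants' portion (£378,000) is divided at the children's generation into 3 shares of £126,000. Yara takes £126,000. The 2 shares of the deceased (Freya and Orsolya) are combined into a pool of £252,000.
That pool (£252,000) is divided at the grandchildren's generation into 4 shares of £63,000. Ines, Nell, and Niko each take £63,000. The remaining share for the deceased Rangi (£63,000) is carried to the next generation.
That pool (£63,000) is divided at the great-grandchildren's generation equally among Una, Xander, and Alma: £21,000 each.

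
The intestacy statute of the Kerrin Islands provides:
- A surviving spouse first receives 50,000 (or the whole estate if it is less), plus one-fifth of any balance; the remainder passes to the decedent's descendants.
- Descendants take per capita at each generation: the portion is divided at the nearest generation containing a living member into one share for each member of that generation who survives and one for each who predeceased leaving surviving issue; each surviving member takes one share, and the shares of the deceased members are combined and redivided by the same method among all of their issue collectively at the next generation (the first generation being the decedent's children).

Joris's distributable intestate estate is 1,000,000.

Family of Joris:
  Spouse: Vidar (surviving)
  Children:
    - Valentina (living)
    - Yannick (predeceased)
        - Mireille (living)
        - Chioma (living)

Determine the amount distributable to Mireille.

Mireille receives 190,000.

Vidar first takes 50,000, leaving a balance of 950,000. Vidar then takes one-fifth of the balance (190,000), for a total of 240,000. The remaining 760,000 passes to the descendants.
The descendants' portion (760,000) is divided at the children's generation into 2 shares of 380,000. Valentina takes 380,000. The remaining share for the deceased Yannick (380,000) is carried to the next generation.
That pool (380,000) is divided at the grandchildren's generation equally among Mireille and Chioma: 190,000 each.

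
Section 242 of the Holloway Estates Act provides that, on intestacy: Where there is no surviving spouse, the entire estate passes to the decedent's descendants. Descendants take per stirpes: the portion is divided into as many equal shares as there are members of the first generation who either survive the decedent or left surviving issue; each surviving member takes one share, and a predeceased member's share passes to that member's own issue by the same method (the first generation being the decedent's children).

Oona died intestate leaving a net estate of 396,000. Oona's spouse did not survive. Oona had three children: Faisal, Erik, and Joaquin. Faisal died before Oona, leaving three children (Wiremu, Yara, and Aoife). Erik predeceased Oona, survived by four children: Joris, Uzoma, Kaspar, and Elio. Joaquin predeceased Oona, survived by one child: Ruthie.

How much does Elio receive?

Elio receives 33,000.

The entire 396,000 passes to the descendants.
That amount (396,000) is divided into 3 shares of 132,000: Faisal's 132,000 share passes to Faisal's issue; Erik's 132,000 share passes to Erik's issue; Joaquin's 132,000 share passes to Joaquin's issue.
Faisal's share (132,000) is divided into 3 shares of 44,000: Wiremu, Yara, and Aoife each take 44,000.
Erik's share (132,000) is divided into 4 shares of 33,000: Joris, Uzoma, Kaspar, and Elio each take 33,000.
Joaquin's share (132,000) passes entirely to Ruthie.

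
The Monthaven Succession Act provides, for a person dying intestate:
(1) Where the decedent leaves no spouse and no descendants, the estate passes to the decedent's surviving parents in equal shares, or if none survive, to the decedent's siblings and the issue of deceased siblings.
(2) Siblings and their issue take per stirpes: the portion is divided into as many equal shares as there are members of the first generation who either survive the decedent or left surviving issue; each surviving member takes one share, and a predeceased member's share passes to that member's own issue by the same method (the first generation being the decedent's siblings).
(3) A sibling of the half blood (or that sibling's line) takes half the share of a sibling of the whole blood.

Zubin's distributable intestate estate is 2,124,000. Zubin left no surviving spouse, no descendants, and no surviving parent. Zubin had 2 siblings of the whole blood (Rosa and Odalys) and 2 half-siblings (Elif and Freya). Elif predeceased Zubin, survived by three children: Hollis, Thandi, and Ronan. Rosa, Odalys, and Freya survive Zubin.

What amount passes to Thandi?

The entire 2,124,000 passes to the siblings and their issue.
Counting each half-blood sibling's line as half a unit, there are 3 units in 2,124,000, so one unit is 708,000. Whole-blood lines (Rosa and Odalys) take 708,000 each; half-blood lines (Elif and Freya) take 354,000 each.
Elif's share (354,000) is divided into 3 shares of 118,000: Hollis, Thandi, and Ronan each take 118,000.

Thandi receives 118,000.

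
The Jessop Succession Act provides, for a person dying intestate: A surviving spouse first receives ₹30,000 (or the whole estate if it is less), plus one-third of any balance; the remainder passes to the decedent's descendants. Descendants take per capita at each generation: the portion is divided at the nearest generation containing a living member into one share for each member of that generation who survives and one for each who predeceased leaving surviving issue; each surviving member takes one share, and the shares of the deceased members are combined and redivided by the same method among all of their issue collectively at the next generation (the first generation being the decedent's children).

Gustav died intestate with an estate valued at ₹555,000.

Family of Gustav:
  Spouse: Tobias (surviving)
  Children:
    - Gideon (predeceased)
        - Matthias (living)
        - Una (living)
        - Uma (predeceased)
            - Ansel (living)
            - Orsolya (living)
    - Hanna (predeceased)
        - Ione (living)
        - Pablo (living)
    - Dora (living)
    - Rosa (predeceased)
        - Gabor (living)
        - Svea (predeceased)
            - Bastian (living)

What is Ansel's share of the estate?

Ansel receives ₹25,000.

Tobias first takes ₹30,000, leaving a balance of ₹525,000. Tobias then takes one-third of the balance (₹175,000), for a total of ₹205,000. The remaining ₹350,000 passes to the descendants.
The descendants' portion (₹350,000) is divided at the children's generation into 4 shares of ₹87,500. Dora takes ₹87,500. The 3 shares of the deceased (Gideon, Hanna, and Rosa) are combined into a pool of ₹262,500.
That pool (₹262,500) is divided at the grandchildren's generation into 7 shares of ₹37,500. Matthias, Una, Ione, Pablo, and Gabor each take ₹37,500. The 2 shares of the deceased (Uma and Svea) are combined into a pool of ₹75,000.
That pool (₹75,000) is divided at the great-grandchildren's generation equally among Ansel, Orsolya, and Bastian: ₹25,000 each.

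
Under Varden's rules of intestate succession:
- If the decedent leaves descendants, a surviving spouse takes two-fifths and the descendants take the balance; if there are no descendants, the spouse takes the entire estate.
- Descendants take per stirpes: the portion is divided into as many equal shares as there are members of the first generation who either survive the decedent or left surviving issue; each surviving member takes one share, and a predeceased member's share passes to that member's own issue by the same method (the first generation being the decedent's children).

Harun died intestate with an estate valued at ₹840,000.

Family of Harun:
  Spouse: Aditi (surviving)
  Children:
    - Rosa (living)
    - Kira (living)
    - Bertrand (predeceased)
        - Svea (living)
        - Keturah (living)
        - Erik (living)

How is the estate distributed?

Aditi takes two-fifths of ₹840,000 = ₹336,000. The remaining ₹504,000 passes to the descendants.
The descendants' portion (₹504,000) is divided into 3 shares of ₹168,000: Rosa and Kira each take ₹168,000; Bertrand's ₹168,000 share passes to Bertrand's issue.
Bertrand's share (₹168,000) is divided into 3 shares of ₹56,000: Svea, Keturah, and Erik each take ₹56,000.

Aditi: ₹336,000; Rosa: ₹168,000; Kira: ₹168,000; Svea: ₹56,000; Keturah: ₹56,000; Erik: ₹56,000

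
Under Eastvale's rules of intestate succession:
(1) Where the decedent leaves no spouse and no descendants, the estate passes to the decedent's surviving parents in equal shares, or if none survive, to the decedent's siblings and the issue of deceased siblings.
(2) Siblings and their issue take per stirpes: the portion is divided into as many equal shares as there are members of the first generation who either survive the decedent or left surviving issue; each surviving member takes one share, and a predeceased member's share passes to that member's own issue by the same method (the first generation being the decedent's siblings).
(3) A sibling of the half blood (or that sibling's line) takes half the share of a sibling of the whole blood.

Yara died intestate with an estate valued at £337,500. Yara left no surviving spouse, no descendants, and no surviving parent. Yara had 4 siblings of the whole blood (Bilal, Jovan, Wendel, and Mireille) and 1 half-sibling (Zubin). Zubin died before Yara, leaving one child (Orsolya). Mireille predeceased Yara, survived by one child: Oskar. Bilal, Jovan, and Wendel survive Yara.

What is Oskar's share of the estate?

Oskar receives £75,000.

The entire £337,500 passes to the siblings and their issue.
Counting each half-blood sibling's line as half a unit, there are 9/2 units in £337,500, so one unit is £75,000. Whole-blood lines (Bilal, Jovan, Wendel, and Mireille) take £75,000 each; half-blood lines (Zubin) take £37,500 each.
Zubin's share (£37,500) passes entirely to Orsolya.
Mireille's share (£75,000) passes entirely to Oskar.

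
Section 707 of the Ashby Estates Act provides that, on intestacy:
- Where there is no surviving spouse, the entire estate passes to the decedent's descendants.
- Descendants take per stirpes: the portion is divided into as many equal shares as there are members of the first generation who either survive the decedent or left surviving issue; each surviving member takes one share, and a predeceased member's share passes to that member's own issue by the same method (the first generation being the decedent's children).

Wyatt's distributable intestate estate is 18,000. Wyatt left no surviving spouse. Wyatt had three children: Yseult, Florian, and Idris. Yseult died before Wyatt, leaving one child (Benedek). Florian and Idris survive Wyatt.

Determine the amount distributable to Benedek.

Benedek receives 6,000.

The entire 18,000 passes to the descendants.
That amount (18,000) is divided into 3 shares of 6,000: Florian and Idris each take 6,000; Yseult's 6,000 share passes to Yseult's issue.
Yseult's share (6,000) passes entirely to Benedek.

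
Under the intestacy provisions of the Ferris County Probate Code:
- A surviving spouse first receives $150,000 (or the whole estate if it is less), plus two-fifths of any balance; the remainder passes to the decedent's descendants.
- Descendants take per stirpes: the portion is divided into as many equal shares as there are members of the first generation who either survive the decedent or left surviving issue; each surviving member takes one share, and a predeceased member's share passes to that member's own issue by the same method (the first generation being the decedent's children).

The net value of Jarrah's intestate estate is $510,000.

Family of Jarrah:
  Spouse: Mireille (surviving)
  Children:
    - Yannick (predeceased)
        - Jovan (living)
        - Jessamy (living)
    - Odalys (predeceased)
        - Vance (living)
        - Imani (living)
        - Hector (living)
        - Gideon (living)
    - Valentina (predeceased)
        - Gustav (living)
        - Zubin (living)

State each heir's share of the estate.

Mireille first takes $150,000, leaving a balance of $360,000. Mireille then takes two-fifths of the balance ($144,000), for a total of $294,000. The remaining $216,000 passes to the descendants.
The descendants' portion ($216,000) is divided into 3 shares of $72,000: Yannick's $72,000 share passes to Yannick's issue; Odalys's $72,000 share passes to Odalys's issue; Valentina's $72,000 share passes to Valentina's issue.
Yannick's share ($72,000) is divided into 2 shares of $36,000: Jovan and Jessamy each take $36,000.
Odalys's share ($72,000) is divided into 4 shares of $18,000: Vance, Imani, Hector, and Gideon each take $18,000.
Valentina's share ($72,000) is divided into 2 shares of $36,000: Gustav and Zubin each take $36,000.

Mireille: $294,000; Jovan: $36,000; Jessamy: $36,000; Vance: $18,000; Imani: $18,000; Hector: $18,000; Gideon: $18,000; Gustav: $36,000; Zubin: $36,000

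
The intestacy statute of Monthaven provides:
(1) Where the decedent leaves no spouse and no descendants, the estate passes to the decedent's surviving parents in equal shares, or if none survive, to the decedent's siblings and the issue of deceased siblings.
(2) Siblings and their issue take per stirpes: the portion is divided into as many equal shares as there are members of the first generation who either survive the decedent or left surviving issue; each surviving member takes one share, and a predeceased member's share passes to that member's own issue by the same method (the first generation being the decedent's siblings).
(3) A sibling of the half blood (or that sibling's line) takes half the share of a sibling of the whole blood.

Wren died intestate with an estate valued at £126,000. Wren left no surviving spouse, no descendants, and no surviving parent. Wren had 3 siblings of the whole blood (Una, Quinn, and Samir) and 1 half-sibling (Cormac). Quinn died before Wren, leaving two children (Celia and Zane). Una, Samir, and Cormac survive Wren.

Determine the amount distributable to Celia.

Celia receives £18,000.

The entire £126,000 passes to the siblings and their issue.
Counting each half-blood sibling's line as half a unit, there are 7/2 units in £126,000, so one unit is £36,000. Whole-blood lines (Una, Quinn, and Samir) take £36,000 each; half-blood lines (Cormac) take £18,000 each.
Quinn's share (£36,000) is divided into 2 shares of £18,000: Celia and Zane each take £18,000.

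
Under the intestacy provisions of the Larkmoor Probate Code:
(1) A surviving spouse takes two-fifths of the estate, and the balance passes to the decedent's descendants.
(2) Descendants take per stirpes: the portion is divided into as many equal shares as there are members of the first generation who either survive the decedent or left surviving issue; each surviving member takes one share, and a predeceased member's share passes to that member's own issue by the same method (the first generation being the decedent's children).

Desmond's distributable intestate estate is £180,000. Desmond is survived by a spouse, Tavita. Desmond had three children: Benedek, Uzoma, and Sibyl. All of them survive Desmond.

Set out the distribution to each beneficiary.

Tavita: £72,000; Benedek: £36,000; Uzoma: £36,000; Sibyl: £36,000

Tavita takes two-fifths of £180,000 = £72,000. The remaining £108,000 passes to the descendants.
The descendants' portion (£108,000) is divided into 3 shares of £36,000: Benedek, Uzoma, and Sibyl each take £36,000.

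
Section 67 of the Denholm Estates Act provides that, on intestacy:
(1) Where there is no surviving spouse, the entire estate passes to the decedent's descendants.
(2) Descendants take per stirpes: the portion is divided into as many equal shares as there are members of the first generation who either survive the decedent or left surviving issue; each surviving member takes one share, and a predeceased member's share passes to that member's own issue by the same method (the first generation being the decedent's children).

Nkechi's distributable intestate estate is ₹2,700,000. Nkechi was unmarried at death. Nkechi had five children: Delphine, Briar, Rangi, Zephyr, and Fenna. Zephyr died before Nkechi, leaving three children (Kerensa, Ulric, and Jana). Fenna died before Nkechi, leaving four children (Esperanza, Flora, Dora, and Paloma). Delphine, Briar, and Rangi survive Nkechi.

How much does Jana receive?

Jana receives ₹180,000.

The entire ₹2,700,000 passes to the descendants.
That amount (₹2,700,000) is divided into 5 shares of ₹540,000: Delphine, Briar, and Rangi each take ₹540,000; Zephyr's ₹540,000 share passes to Zephyr's issue; Fenna's ₹540,000 share passes to Fenna's issue.
Zephyr's share (₹540,000) is divided into 3 shares of ₹180,000: Kerensa, Ulric, and Jana each take ₹180,000.
Fenna's share (₹540,000) is divided into 4 shares of ₹135,000: Esperanza, Flora, Dora, and Paloma each take ₹135,000.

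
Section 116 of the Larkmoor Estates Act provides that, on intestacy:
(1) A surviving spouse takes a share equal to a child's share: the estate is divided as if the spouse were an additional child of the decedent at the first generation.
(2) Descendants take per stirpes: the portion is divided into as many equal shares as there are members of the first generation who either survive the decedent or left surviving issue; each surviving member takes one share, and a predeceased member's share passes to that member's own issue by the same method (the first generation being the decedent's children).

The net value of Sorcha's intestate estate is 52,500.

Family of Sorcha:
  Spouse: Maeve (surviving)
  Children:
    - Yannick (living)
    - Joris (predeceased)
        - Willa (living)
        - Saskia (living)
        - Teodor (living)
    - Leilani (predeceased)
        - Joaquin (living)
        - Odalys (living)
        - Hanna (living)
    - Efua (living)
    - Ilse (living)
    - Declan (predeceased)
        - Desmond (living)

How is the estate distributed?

The spouse counts as an additional share at the children's level, so there are 7 primary shares of 7,500. Maeve takes one such share (7,500).
The children's combined portion (45,000) is divided into 6 shares of 7,500: Yannick, Efua, and Ilse each take 7,500; Joris's 7,500 share passes to Joris's issue; Leilani's 7,500 share passes to Leilani's issue; Declan's 7,500 share passes to Declan's issue.
Joris's share (7,500) is divided into 3 shares of 2,500: Willa, Saskia, and Teodor each take 2,500.
Leilani's share (7,500) is divided into 3 shares of 2,500: Joaquin, Odalys, and Hanna each take 2,500.
Declan's share (7,500) passes entirely to Desmond.

Maeve: 7,500; Yannick: 7,500; Willa: 2,500; Saskia: 2,500; Teodor: 2,500; Joaquin: 2,500; Odalys: 2,500; Hanna: 2,500; Efua: 7,500; Ilse: 7,500; Desmond: 7,500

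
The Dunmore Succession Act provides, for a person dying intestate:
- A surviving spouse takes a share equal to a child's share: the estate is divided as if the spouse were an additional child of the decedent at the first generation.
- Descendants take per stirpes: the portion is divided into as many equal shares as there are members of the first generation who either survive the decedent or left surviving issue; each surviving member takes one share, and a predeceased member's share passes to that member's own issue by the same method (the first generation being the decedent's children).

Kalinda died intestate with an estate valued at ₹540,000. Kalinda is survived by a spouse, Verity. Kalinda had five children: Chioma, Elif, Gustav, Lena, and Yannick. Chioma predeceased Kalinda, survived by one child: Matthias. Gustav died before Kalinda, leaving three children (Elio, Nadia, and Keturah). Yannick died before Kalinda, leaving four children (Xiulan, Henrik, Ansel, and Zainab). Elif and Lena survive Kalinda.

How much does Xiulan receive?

Xiulan receives ₹22,500.

The spouse counts as an additional share at the children's level, so there are 6 primary shares of ₹90,000. Verity takes one such share (₹90,000).
The children's combined portion (₹450,000) is divided into 5 shares of ₹90,000: Elif and Lena each take ₹90,000; Chioma's ₹90,000 share passes to Chioma's issue; Gustav's ₹90,000 share passes to Gustav's issue; Yannick's ₹90,000 share passes to Yannick's issue.
Chioma's share (₹90,000) passes entirely to Matthias.
Gustav's share (₹90,000) is divided into 3 shares of ₹30,000: Elio, Nadia, and Keturah each take ₹30,000.
Yannick's share (₹90,000) is divided into 4 shares of ₹22,500: Xiulan, Henrik, Ansel, and Zainab each take ₹22,500.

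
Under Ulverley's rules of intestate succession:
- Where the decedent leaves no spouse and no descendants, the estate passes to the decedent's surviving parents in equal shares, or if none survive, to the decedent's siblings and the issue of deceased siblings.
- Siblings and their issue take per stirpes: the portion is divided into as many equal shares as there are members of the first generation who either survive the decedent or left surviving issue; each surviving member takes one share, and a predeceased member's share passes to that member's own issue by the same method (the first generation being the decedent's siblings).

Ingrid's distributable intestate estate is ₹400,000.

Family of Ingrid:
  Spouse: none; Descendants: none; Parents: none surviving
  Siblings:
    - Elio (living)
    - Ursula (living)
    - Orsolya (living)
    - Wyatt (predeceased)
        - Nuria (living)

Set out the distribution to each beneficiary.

The entire ₹400,000 passes to the siblings and their issue.
That amount (₹400,000) is divided into 4 shares of ₹100,000: Elio, Ursula, and Orsolya each take ₹100,000; Wyatt's ₹100,000 share passes to Wyatt's issue.
Wyatt's share (₹100,000) passes entirely to Nuria.

Elio: ₹100,000; Ursula: ₹100,000; Orsolya: ₹100,000; Nuria: ₹100,000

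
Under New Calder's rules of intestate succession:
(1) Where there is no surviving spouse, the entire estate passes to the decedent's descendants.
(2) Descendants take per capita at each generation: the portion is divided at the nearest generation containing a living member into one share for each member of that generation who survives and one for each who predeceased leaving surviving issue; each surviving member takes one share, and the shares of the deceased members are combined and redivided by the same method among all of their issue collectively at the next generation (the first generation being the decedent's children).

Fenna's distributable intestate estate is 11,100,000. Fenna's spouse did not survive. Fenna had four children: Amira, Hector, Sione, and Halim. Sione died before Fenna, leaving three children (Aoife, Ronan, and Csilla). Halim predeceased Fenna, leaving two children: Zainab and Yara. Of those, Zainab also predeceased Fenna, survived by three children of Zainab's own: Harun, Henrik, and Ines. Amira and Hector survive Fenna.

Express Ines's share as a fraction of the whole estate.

The entire 11,100,000 passes to the descendants.
That amount (11,100,000) is divided at the children's generation into 4 shares of 2,775,000. Amira and Hector each take 2,775,000. The 2 shares of the deceased (Sione and Halim) are combined into a pool of 5,550,000.
That pool (5,550,000) is divided at the grandchildren's generation into 5 shares of 1,110,000. Aoife, Ronan, Csilla, and Yara each take 1,110,000. The remaining share for the deceased Zainab (1,110,000) is carried to the next generation.
That pool (1,110,000) is divided at the great-grandchildren's generation equally among Harun, Henrik, and Ines: 370,000 each.

Ines receives 1/30 of the estate.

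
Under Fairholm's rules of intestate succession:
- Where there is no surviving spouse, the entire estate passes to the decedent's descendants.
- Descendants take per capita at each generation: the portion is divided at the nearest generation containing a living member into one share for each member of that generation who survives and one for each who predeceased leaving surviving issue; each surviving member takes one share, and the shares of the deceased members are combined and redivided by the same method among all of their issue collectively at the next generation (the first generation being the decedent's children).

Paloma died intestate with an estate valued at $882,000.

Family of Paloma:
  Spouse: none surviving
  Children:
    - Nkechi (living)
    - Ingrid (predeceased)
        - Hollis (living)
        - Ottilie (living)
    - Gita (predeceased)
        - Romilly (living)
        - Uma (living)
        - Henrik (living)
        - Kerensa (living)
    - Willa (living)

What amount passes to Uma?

The entire $882,000 passes to the descendants.
That amount ($882,000) is divided at the children's generation into 4 shares of $220,500. Nkechi and Willa each take $220,500. The 2 shares of the deceased (Ingrid and Gita) are combined into a pool of $441,000.
That pool ($441,000) is divided at the grandchildren's generation equally among Hollis, Ottilie, Romilly, Uma, Henrik, and Kerensa: $73,500 each.

Uma receives $73,500.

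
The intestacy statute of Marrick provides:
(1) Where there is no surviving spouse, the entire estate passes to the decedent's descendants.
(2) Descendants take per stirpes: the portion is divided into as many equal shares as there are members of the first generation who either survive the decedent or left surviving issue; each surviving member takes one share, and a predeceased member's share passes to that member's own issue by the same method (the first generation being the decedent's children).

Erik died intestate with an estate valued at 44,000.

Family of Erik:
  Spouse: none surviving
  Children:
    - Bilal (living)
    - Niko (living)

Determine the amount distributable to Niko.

The entire 44,000 passes to the descendants.
That amount (44,000) is divided into 2 shares of 22,000: Bilal and Niko each take 22,000.

Niko receives 22,000.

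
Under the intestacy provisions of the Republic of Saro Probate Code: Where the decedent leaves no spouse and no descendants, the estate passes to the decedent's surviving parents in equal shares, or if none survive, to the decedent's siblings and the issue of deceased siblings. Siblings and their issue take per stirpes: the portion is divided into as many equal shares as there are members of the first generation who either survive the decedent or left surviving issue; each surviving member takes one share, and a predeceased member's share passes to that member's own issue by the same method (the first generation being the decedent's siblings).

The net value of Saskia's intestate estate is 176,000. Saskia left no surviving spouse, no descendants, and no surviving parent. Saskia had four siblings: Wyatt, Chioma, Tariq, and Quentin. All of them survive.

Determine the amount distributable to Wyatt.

The entire 176,000 passes to the siblings and their issue.
That amount (176,000) is divided into 4 shares of 44,000: Wyatt, Chioma, Tariq, and Quentin each take 44,000.

Wyatt receives 44,000.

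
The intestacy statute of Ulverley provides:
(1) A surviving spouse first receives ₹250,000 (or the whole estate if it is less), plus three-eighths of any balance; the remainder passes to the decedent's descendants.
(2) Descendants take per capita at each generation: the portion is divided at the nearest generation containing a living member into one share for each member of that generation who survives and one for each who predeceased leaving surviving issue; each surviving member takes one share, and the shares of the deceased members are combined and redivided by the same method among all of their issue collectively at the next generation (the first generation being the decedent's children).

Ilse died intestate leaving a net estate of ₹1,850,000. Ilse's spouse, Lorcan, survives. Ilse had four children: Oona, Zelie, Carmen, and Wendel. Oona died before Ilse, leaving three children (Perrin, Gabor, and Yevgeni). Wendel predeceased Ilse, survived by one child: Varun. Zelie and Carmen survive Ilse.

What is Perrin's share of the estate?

Lorcan first takes ₹250,000, leaving a balance of ₹1,600,000. Lorcan then takes three-eighths of the balance (₹600,000), for a total of ₹850,000. The remaining ₹1,000,000 passes to the descendants.
The descendants' portion (₹1,000,000) is divided at the children's generation into 4 shares of ₹250,000. Zelie and Carmen each take ₹250,000. The 2 shares of the deceased (Oona and Wendel) are combined into a pool of ₹500,000.
That pool (₹500,000) is divided at the grandchildren's generation equally among Perrin, Gabor, Yevgeni, and Varun: ₹125,000 each.

Perrin receives ₹125,000.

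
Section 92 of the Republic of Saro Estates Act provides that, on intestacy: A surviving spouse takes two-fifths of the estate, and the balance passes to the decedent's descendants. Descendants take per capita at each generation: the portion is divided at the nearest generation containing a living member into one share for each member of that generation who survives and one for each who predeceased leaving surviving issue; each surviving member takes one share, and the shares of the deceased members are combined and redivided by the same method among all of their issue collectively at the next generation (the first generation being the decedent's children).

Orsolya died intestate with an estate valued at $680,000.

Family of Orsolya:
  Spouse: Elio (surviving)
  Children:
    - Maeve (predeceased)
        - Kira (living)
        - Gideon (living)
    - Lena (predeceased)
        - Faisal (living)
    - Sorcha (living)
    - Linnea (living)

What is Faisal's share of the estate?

Elio takes two-fifths of $680,000 = $272,000. The remaining $408,000 passes to the descendants.
The descendants' portion ($408,000) is divided at the children's generation into 4 shares of $102,000. Sorcha and Linnea each take $102,000. The 2 shares of the deceased (Maeve and Lena) are combined into a pool of $204,000.
That pool ($204,000) is divided at the grandchildren's generation equally among Kira, Gideon, and Faisal: $68,000 each.

Faisal receives $68,000.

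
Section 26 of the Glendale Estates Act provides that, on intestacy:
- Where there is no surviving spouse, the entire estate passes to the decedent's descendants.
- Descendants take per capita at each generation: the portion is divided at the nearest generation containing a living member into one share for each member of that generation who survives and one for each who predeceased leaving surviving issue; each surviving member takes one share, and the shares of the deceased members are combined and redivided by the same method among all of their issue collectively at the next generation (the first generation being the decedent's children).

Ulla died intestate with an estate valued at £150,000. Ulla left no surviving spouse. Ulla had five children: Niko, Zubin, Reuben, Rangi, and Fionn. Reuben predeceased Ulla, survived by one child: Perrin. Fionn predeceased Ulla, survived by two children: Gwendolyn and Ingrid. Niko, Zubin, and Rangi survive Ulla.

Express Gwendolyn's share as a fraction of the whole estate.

The entire £150,000 passes to the descendants.
That amount (£150,000) is divided at the children's generation into 5 shares of £30,000. Niko, Zubin, and Rangi each take £30,000. The 2 shares of the deceased (Reuben and Fionn) are combined into a pool of £60,000.
That pool (£60,000) is divided at the grandchildren's generation equally among Perrin, Gwendolyn, and Ingrid: £20,000 each.

Gwendolyn receives 2/15 of the estate.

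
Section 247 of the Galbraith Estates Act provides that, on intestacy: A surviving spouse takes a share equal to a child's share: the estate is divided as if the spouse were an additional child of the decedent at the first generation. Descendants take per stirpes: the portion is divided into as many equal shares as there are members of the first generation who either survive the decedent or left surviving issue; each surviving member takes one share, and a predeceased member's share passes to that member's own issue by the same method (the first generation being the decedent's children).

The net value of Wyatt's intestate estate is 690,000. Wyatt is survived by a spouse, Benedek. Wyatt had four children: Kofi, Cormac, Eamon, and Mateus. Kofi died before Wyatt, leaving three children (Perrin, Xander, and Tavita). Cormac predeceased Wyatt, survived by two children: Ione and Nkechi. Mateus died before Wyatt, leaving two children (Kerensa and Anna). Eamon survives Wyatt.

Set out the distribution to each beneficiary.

The spouse counts as an additional share at the children's level, so there are 5 primary shares of 138,000. Benedek takes one such share (138,000).
The children's combined portion (552,000) is divided into 4 shares of 138,000: Eamon takes 138,000; Kofi's 138,000 share passes to Kofi's issue; Cormac's 138,000 share passes to Cormac's issue; Mateus's 138,000 share passes to Mateus's issue.
Kofi's share (138,000) is divided into 3 shares of 46,000: Perrin, Xander, and Tavita each take 46,000.
Cormac's share (138,000) is divided into 2 shares of 69,000: Ione and Nkechi each take 69,000.
Mateus's share (138,000) is divided into 2 shares of 69,000: Kerensa and Anna each take 69,000.

Benedek: 138,000; Perrin: 46,000; Xander: 46,000; Tavita: 46,000; Ione: 69,000; Nkechi: 69,000; Eamon: 138,000; Kerensa: 69,000; Anna: 69,000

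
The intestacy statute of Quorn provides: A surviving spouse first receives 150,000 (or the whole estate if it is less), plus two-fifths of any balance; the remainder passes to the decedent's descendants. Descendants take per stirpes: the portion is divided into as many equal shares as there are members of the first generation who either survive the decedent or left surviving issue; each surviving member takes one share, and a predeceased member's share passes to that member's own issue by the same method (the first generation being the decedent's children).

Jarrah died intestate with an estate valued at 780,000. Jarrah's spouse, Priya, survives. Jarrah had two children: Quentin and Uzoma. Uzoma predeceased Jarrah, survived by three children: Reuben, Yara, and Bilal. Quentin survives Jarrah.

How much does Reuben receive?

Reuben receives 63,000.

Priya first takes 150,000, leaving a balance of 630,000. Priya then takes two-fifths of the balance (252,000), for a total of 402,000. The remaining 378,000 passes to the descendants.
The descendants' portion (378,000) is divided into 2 shares of 189,000: Quentin takes 189,000; Uzoma's 189,000 share passes to Uzoma's issue.
Uzoma's share (189,000) is divided into 3 shares of 63,000: Reuben, Yara, and Bilal each take 63,000.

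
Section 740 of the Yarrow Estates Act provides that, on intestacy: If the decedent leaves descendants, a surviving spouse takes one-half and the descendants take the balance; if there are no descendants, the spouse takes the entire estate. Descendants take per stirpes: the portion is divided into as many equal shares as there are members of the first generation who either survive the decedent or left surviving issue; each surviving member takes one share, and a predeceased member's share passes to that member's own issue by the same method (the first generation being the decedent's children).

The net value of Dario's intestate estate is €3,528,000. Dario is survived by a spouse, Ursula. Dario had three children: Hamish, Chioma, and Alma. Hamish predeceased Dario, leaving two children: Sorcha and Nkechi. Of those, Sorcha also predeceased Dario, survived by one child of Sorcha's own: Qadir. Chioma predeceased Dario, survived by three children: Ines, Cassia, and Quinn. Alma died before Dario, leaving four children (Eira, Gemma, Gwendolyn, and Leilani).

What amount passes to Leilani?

Ursula takes one-half of €3,528,000 = €1,764,000. The remaining €1,764,000 passes to the descendants.
The descendants' portion (€1,764,000) is divided into 3 shares of €588,000: Hamish's €588,000 share passes to Hamish's issue; Chioma's €588,000 share passes to Chioma's issue; Alma's €588,000 share passes to Alma's issue.
Hamish's share (€588,000) is divided into 2 shares of €294,000: Nkechi takes €294,000; Sorcha's €294,000 share passes to Sorcha's issue.
Sorcha's share (€294,000) passes entirely to Qadir.
Chioma's share (€588,000) is divided into 3 shares of €196,000: Ines, Cassia, and Quinn each take €196,000.
Alma's share (€588,000) is divided into 4 shares of €147,000: Eira, Gemma, Gwendolyn, and Leilani each take €147,000.

Leilani receives €147,000.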